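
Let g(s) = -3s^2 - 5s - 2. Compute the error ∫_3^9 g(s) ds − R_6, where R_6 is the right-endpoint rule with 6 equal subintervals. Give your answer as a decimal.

Exact integral: ∫_3^9 g(s) ds = -894.
R_6 = -1020.
Error = -894 − (-1020) = 126.

126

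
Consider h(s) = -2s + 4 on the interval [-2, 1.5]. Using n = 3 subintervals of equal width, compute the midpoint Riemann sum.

Δs = (1.5 − (-2))/3 = 7/6.
Midpoints: -17/12, -0.25, 11/12.
h(-17/12) = 41/6, h(-0.25) = 4.5, h(11/12) = 13/6.
Sum = Δs · [h(-17/12) + h(-0.25) + h(11/12)].
Sum = 15.75.

15.75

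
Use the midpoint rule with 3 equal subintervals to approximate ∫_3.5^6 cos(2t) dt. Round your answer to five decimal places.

-0.67189

Δt = (6 − 3.5)/3 = 5/6.
Midpoints: 47/12, 4.75, 67/12.
f(47/12) ≈ 0.02065, f(4.75) ≈ -0.99717, f(67/12) ≈ 0.17026.
Sum = Δt · [f(47/12) + f(4.75) + f(67/12)].
Sum ≈ -0.67189.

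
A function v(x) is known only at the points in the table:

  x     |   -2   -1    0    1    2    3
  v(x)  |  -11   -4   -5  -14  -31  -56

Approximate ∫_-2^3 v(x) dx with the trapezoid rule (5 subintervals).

Δx = 1.
T_5 = (1/2)·[(-11) + 2·(-4) + 2·(-5) + 2·(-14) + 2·(-31) + (-56)] = -87.5.

-87.5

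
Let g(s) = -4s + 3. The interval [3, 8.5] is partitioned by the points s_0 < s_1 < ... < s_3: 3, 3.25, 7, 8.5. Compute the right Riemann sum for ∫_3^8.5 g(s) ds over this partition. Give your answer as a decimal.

-142.75

Subinterval widths: 0.25, 3.75, 1.5.
Right endpoints: 3.25, 7, 8.5.
g(3.25) = -10, g(7) = -25, g(8.5) = -31.
Sum = Σ Δs_i · g(s_i).
Sum = -142.75.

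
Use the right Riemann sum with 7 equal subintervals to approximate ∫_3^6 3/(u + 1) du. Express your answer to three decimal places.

Δu = (6 − 3)/7 = 3/7.
Right endpoints: 24/7, 27/7, 30/7, 33/7, 36/7, 39/7, 6.
f(24/7) = 21/31, f(27/7) = 21/34, f(30/7) = 21/37, f(33/7) = 0.525, f(36/7) = 21/43, f(39/7) = 21/46, f(6) = 3/7.
Sum = Δu · [f(24/7) + f(27/7) + f(30/7) + ...].
Sum ≈ 1.612.

1.612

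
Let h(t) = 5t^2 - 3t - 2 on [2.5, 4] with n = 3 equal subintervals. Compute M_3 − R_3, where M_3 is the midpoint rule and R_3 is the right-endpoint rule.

-11.53125

M_3 = 62.84375.
R_3 = 74.375.
M_3 − R_3 = -11.53125.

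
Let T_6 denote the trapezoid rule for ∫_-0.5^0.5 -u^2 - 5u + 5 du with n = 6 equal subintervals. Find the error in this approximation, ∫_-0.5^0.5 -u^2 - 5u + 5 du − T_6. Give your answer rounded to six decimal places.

0.004630

Exact integral: ∫_-0.5^0.5 f(u) du ≈ 4.91666667.
T_6 ≈ 4.91203704.
Error ≈ 4.91666667 − 4.91203704 ≈ 0.004630.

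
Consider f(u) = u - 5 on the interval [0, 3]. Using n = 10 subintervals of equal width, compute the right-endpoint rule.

-10.05

Δu = (3 − 0)/10 = 0.3.
Right endpoints: 0.3, 0.6, 0.9, 1.2, 1.5, 1.8, 2.1, 2.4, 2.7, 3.
f(0.3) = -4.7, f(0.6) = -4.4, f(0.9) = -4.1, f(1.2) = -3.8, f(1.5) = -3.5, f(1.8) = -3.2, f(2.1) = -2.9, f(2.4) = -2.6, f(2.7) = -2.3, f(3) = -2.
Sum = Δu · [f(0.3) + f(0.6) + f(0.9) + ...].
Sum = -10.05.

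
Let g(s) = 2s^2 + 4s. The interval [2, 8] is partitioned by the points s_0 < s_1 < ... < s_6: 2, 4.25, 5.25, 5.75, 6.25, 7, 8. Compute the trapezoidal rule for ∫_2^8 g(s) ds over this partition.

460.6875

Subinterval widths: 2.25, 1, 0.5, 0.5, 0.75, 1.
g(2) = 16, g(4.25) = 53.125, g(5.25) = 76.125, g(5.75) = 89.125, g(6.25) = 103.125, g(7) = 126, g(8) = 160.
On each subinterval the trapezoid contributes (Δs_i/2)·[g(s_{i-1}) + g(s_i)].
Sum = 460.6875.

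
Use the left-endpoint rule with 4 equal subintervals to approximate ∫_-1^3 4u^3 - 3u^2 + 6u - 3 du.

Δu = (3 − (-1))/4 = 1.
Left endpoints: -1, 0, 1, 2.
f(-1) = -16, f(0) = -3, f(1) = 4, f(2) = 29.
Sum = Δu · [f(-1) + f(0) + f(1) + f(2)].
Sum = 14.

14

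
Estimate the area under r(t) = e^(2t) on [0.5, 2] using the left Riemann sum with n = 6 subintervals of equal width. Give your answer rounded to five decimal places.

19.99313

Δt = (2 − 0.5)/6 = 0.25.
Left endpoints: 0.5, 0.75, 1, 1.25, 1.5, 1.75.
r(0.5) ≈ 2.71828, r(0.75) ≈ 4.48169, r(1) ≈ 7.38906, r(1.25) ≈ 12.18249, r(1.5) ≈ 20.08554, r(1.75) ≈ 33.11545.
Sum = Δt · [r(0.5) + r(0.75) + r(1) + ...].
Sum ≈ 19.99313.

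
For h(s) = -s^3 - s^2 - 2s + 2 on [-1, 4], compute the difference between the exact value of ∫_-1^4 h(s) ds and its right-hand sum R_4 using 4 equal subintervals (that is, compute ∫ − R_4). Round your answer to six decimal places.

Exact integral: ∫_-1^4 h(s) ds ≈ -90.41666667.
R_4 = -153.828125.
Error ≈ -90.41666667 − (-153.828125) ≈ 63.411458.

63.411458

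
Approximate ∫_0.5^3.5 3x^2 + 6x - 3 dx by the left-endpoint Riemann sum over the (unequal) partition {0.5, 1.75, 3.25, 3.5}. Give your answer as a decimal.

38.015625

Subinterval widths: 1.25, 1.5, 0.25.
Left endpoints: 0.5, 1.75, 3.25.
f(0.5) = 0.75, f(1.75) = 16.6875, f(3.25) = 48.1875.
Sum = Σ Δx_i · f(x_i).
Sum = 38.015625.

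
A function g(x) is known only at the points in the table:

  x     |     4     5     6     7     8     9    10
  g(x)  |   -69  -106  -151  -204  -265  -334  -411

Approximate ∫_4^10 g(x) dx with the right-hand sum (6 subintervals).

-1471

Δx = 1.
Sum = 1·[(-106) + (-151) + (-204) + (-265) + (-334) + (-411)] = -1471.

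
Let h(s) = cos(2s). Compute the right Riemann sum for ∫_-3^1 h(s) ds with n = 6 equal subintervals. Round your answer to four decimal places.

Δs = (1 − (-3))/6 = 2/3.
Right endpoints: -7/3, -5/3, -1, -1/3, 1/3, 1.
h(-7/3) ≈ -0.0457, h(-5/3) ≈ -0.9817, h(-1) ≈ -0.4161, h(-1/3) ≈ 0.7859, h(1/3) ≈ 0.7859, h(1) ≈ -0.4161.
Sum = Δs · [h(-7/3) + h(-5/3) + h(-1) + ...].
Sum ≈ -0.1919.

-0.1919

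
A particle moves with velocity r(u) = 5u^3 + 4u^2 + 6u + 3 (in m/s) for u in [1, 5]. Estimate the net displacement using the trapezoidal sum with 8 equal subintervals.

1037.5

Δu = (5 − 1)/8 = 0.5.
r(1) = 18, r(1.5) = 37.875, r(2) = 71, r(2.5) = 121.125, r(3) = 192, r(3.5) = 287.375, r(4) = 411, r(4.5) = 566.625, r(5) = 758.
T_8 = (Δu/2)·[r(u_0) + 2r(u_1) + ... + 2r(u_{7}) + r(u_8)].
Sum = 1037.5.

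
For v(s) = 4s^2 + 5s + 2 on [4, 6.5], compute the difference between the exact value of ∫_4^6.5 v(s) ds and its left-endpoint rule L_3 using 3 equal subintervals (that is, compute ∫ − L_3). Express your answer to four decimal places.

Exact integral: ∫_4^6.5 v(s) ds ≈ 351.458333.
L_3 ≈ 303.657407.
Error ≈ 351.458333 − 303.657407 ≈ 47.8009.

47.8009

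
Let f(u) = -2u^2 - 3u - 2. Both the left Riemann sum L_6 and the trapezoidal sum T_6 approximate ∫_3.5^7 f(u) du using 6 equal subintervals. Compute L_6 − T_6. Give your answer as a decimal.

24.5

L_6 ≈ -238.1053241.
T_6 ≈ -262.6053241.
L_6 − T_6 = 24.5.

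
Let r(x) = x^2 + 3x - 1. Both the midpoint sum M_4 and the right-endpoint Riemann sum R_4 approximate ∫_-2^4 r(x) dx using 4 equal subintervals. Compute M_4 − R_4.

M_4 = 34.875.
R_4 = 60.75.
M_4 − R_4 = -25.875.

-25.875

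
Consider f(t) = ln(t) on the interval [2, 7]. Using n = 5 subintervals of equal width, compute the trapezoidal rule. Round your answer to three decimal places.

7.206

Δt = (7 − 2)/5 = 1.
f(2) ≈ 0.693, f(3) ≈ 1.099, f(4) ≈ 1.386, f(5) ≈ 1.609, f(6) ≈ 1.792, f(7) ≈ 1.946.
T_5 = (Δt/2)·[f(t_0) + 2f(t_1) + ... + 2f(t_{4}) + f(t_5)].
Sum ≈ 7.206.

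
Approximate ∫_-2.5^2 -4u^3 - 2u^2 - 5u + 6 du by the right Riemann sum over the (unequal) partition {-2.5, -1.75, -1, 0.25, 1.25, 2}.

-6.1875

Subinterval widths: 0.75, 0.75, 1.25, 1, 0.75.
Right endpoints: -1.75, -1, 0.25, 1.25, 2.
f(-1.75) = 30.0625, f(-1) = 13, f(0.25) = 4.5625, f(1.25) = -11.1875, f(2) = -44.
Sum = Σ Δu_i · f(u_i).
Sum = -6.1875.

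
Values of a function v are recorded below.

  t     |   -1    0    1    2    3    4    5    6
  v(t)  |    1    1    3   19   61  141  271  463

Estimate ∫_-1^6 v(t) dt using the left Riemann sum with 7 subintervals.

Δt = 1.
Sum = 1·[1 + 1 + 3 + 19 + 61 + 141 + 271] = 497.

497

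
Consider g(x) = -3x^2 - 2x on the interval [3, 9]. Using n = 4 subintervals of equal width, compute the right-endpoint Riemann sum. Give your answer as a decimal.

-951.75

Δx = (9 − 3)/4 = 1.5.
Right endpoints: 4.5, 6, 7.5, 9.
g(4.5) = -69.75, g(6) = -120, g(7.5) = -183.75, g(9) = -261.
Sum = Δx · [g(4.5) + g(6) + g(7.5) + g(9)].
Sum = -951.75.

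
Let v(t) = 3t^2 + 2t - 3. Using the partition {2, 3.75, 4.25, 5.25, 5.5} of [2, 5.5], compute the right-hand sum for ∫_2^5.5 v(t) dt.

226.421875

Subinterval widths: 1.75, 0.5, 1, 0.25.
Right endpoints: 3.75, 4.25, 5.25, 5.5.
v(3.75) = 46.6875, v(4.25) = 59.6875, v(5.25) = 90.1875, v(5.5) = 98.75.
Sum = Σ Δt_i · v(t_i).
Sum = 226.421875.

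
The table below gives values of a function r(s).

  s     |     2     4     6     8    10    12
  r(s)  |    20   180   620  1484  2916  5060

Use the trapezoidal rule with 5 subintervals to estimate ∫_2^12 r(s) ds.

15480

Δs = 2.
T_5 = (2/2)·[20 + 2·180 + 2·620 + 2·1484 + 2·2916 + 5060] = 15480.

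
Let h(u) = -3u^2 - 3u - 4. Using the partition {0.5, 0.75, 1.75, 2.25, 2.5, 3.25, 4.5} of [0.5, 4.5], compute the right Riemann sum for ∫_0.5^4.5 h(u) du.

-172.84375

Subinterval widths: 0.25, 1, 0.5, 0.25, 0.75, 1.25.
Right endpoints: 0.75, 1.75, 2.25, 2.5, 3.25, 4.5.
h(0.75) = -7.9375, h(1.75) = -18.4375, h(2.25) = -25.9375, h(2.5) = -30.25, h(3.25) = -45.4375, h(4.5) = -78.25.
Sum = Σ Δu_i · h(u_i).
Sum = -172.84375.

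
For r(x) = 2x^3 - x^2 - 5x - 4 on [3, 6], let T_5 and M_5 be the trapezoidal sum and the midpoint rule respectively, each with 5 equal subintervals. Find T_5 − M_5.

T_5 = 469.68.
M_5 = 462.66.
T_5 − M_5 = 7.02.

7.02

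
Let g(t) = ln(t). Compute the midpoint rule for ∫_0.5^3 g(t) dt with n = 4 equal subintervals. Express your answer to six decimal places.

1.167373

Δt = (3 − 0.5)/4 = 0.625.
Midpoints: 0.8125, 1.4375, 2.0625, 2.6875.
g(0.8125) ≈ -0.207639, g(1.4375) ≈ 0.362905, g(2.0625) ≈ 0.723919, g(2.6875) ≈ 0.988611.
Sum = Δt · [g(0.8125) + g(1.4375) + g(2.0625) + g(2.6875)].
Sum ≈ 1.167373.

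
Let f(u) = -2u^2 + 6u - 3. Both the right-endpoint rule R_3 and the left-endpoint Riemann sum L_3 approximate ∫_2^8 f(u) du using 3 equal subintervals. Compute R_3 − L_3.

-168

R_3 = -266.
L_3 = -98.
R_3 − L_3 = -168.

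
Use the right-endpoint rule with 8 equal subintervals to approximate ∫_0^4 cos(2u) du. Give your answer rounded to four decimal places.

Δu = (4 − 0)/8 = 0.5.
Right endpoints: 0.5, 1, 1.5, 2, 2.5, 3, 3.5, 4.
f(0.5) ≈ 0.5403, f(1) ≈ -0.4161, f(1.5) ≈ -0.9900, f(2) ≈ -0.6536, f(2.5) ≈ 0.2837, f(3) ≈ 0.9602, f(3.5) ≈ 0.7539, f(4) ≈ -0.1455.
Sum = Δu · [f(0.5) + f(1) + f(1.5) + ...].
Sum ≈ 0.1664.

0.1664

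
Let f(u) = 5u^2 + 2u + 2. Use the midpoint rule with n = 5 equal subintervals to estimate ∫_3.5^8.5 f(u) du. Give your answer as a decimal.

1020

Δu = (8.5 − 3.5)/5 = 1.
Midpoints: 4, 5, 6, 7, 8.
f(4) = 90, f(5) = 137, f(6) = 194, f(7) = 261, f(8) = 338.
Sum = Δu · [f(4) + f(5) + f(6) + f(7) + f(8)].
Sum = 1020.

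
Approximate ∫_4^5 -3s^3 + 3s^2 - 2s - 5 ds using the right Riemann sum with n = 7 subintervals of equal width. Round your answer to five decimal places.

Δs = (5 − 4)/7 = 1/7.
Right endpoints: 29/7, 30/7, 31/7, 32/7, 33/7, 34/7, 5.
f(29/7) = -60063/343, f(30/7) = -66755/343, f(31/7) = -73945/343, f(32/7) = -81651/343, f(33/7) = -89891/343, f(34/7) = -98683/343, f(5) = -315.
Sum = Δs · [f(29/7) + f(30/7) + f(31/7) + ...].
Sum ≈ -241.16327.

-241.16327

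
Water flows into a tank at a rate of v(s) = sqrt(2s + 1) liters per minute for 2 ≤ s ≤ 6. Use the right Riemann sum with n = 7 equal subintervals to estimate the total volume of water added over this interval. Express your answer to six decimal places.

12.283942

Δs = (6 − 2)/7 = 4/7.
Right endpoints: 18/7, 22/7, 26/7, 30/7, 34/7, 38/7, 6.
v(18/7) ≈ 2.478479, v(22/7) ≈ 2.699206, v(26/7) ≈ 2.903200, v(30/7) ≈ 3.093773, v(34/7) ≈ 3.273268, v(38/7) ≈ 3.443420, v(6) ≈ 3.605551.
Sum = Δs · [v(18/7) + v(22/7) + v(26/7) + ...].
Sum ≈ 12.283942.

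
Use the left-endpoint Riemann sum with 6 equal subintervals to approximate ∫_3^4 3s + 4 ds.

14.25

Δs = (4 − 3)/6 = 1/6.
Left endpoints: 3, 19/6, 10/3, 3.5, 11/3, 23/6.
f(3) = 13, f(19/6) = 13.5, f(10/3) = 14, f(3.5) = 14.5, f(11/3) = 15, f(23/6) = 15.5.
Sum = Δs · [f(3) + f(19/6) + f(10/3) + ...].
Sum = 14.25.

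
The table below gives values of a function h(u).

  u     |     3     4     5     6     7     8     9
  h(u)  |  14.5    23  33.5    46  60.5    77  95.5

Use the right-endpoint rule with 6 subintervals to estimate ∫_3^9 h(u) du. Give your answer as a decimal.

335.5

Δu = 1.
Sum = 1·[23 + 33.5 + 46 + 60.5 + 77 + 95.5] = 335.5.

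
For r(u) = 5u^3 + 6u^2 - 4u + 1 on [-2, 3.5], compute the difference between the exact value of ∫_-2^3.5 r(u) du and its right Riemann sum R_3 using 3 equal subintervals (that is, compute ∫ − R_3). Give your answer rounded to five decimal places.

-311.53299

Exact integral: ∫_-2^3.5 r(u) du = 258.328125.
R_3 ≈ 569.8611111.
Error ≈ 258.328125 − 569.8611111 ≈ -311.53299.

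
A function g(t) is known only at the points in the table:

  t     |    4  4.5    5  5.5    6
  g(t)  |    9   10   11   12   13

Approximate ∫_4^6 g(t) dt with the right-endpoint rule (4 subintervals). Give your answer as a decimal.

23

Δt = 0.5.
Sum = 0.5·[10 + 11 + 12 + 13] = 23.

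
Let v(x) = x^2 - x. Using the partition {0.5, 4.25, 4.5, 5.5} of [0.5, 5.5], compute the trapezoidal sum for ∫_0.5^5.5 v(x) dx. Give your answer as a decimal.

Subinterval widths: 3.75, 0.25, 1.
v(0.5) = -0.25, v(4.25) = 13.8125, v(4.5) = 15.75, v(5.5) = 24.75.
On each subinterval the trapezoid contributes (Δx_i/2)·[v(x_{i-1}) + v(x_i)].
Sum = 49.375.

49.375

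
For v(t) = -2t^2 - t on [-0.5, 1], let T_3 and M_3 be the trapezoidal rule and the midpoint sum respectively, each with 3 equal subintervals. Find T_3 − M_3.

T_3 = -1.25.
M_3 = -1.0625.
T_3 − M_3 = -0.1875.

-0.1875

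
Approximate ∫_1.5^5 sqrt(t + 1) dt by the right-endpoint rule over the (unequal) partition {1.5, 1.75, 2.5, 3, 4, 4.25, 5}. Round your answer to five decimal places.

7.46371

Subinterval widths: 0.25, 0.75, 0.5, 1, 0.25, 0.75.
Right endpoints: 1.75, 2.5, 3, 4, 4.25, 5.
f(1.75) ≈ 1.65831, f(2.5) ≈ 1.87083, f(3) ≈ 2.00000, f(4) ≈ 2.23607, f(4.25) ≈ 2.29129, f(5) ≈ 2.44949.
Sum = Σ Δt_i · f(t_i).
Sum ≈ 7.46371.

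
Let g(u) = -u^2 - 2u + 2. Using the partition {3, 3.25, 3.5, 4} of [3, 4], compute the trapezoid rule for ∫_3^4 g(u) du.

-17.359375

Subinterval widths: 0.25, 0.25, 0.5.
g(3) = -13, g(3.25) = -15.0625, g(3.5) = -17.25, g(4) = -22.
On each subinterval the trapezoid contributes (Δu_i/2)·[g(u_{i-1}) + g(u_i)].
Sum = -17.359375.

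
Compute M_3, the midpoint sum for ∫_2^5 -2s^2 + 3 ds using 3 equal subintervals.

-68.5

Δs = (5 − 2)/3 = 1.
Midpoints: 2.5, 3.5, 4.5.
f(2.5) = -9.5, f(3.5) = -21.5, f(4.5) = -37.5.
Sum = Δs · [f(2.5) + f(3.5) + f(4.5)].
Sum = -68.5.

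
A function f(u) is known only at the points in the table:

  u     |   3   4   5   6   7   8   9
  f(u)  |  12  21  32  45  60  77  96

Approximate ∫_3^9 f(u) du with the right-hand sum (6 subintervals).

Δu = 1.
Sum = 1·[21 + 32 + 45 + 60 + 77 + 96] = 331.

331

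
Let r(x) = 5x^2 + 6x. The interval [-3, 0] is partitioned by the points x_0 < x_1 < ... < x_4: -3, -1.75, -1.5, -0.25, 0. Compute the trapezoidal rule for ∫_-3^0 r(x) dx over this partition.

Subinterval widths: 1.25, 0.25, 1.25, 0.25.
r(-3) = 27, r(-1.75) = 4.8125, r(-1.5) = 2.25, r(-0.25) = -1.1875, r(0) = 0.
On each subinterval the trapezoid contributes (Δx_i/2)·[r(x_{i-1}) + r(x_i)].
Sum = 21.28125.

21.28125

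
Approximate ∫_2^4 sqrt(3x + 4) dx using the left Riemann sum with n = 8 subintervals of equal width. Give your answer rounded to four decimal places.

Δx = (4 − 2)/8 = 0.25.
Left endpoints: 2, 2.25, 2.5, 2.75, 3, 3.25, 3.5, 3.75.
f(2) ≈ 3.1623, f(2.25) ≈ 3.2787, f(2.5) ≈ 3.3912, f(2.75) ≈ 3.5000, f(3) ≈ 3.6056, f(3.25) ≈ 3.7081, f(3.5) ≈ 3.8079, f(3.75) ≈ 3.9051.
Sum = Δx · [f(2) + f(2.25) + f(2.5) + ...].
Sum ≈ 7.0897.

7.0897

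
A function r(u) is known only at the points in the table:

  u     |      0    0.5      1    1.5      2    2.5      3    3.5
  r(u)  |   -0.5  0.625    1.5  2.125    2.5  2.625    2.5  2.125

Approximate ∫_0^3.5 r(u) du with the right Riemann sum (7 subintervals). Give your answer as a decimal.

7

Δu = 0.5.
Sum = 0.5·[0.625 + 1.5 + 2.125 + 2.5 + 2.625 + 2.5 + 2.125] = 7.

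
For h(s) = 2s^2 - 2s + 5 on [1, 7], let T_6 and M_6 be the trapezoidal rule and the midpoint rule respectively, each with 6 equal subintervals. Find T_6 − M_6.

3

T_6 = 212.
M_6 = 209.
T_6 − M_6 = 3.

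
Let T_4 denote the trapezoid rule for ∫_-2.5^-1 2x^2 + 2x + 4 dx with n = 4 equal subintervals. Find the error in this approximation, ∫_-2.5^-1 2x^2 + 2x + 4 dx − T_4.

Exact integral: ∫_-2.5^-1 f(x) dx = 10.5.
T_4 = 10.5703125.
Error = 10.5 − 10.5703125 = -0.0703125.

-0.0703125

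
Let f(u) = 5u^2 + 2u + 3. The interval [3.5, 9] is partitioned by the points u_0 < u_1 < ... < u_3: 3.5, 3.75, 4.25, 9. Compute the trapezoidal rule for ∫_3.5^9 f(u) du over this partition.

Subinterval widths: 0.25, 0.5, 4.75.
f(3.5) = 71.25, f(3.75) = 80.8125, f(4.25) = 101.8125, f(9) = 426.
On each subinterval the trapezoid contributes (Δu_i/2)·[f(u_{i-1}) + f(u_i)].
Sum = 1318.21875.

1318.21875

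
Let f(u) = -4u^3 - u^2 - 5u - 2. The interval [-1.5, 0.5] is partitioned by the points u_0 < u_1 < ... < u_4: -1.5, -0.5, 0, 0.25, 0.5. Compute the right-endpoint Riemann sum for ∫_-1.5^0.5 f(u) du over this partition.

Subinterval widths: 1, 0.5, 0.25, 0.25.
Right endpoints: -0.5, 0, 0.25, 0.5.
f(-0.5) = 0.75, f(0) = -2, f(0.25) = -3.375, f(0.5) = -5.25.
Sum = Σ Δu_i · f(u_i).
Sum = -2.40625.

-2.40625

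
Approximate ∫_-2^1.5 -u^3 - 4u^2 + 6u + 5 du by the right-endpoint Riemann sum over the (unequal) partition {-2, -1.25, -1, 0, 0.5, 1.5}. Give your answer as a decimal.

Subinterval widths: 0.75, 0.25, 1, 0.5, 1.
Right endpoints: -1.25, -1, 0, 0.5, 1.5.
f(-1.25) = -6.796875, f(-1) = -4, f(0) = 5, f(0.5) = 6.875, f(1.5) = 1.625.
Sum = Σ Δu_i · f(u_i).
Sum = 3.96484375.

3.96484375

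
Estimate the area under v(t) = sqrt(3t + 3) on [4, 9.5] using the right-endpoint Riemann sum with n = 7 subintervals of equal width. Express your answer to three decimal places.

27.055

Δt = (9.5 − 4)/7 = 11/14.
Right endpoints: 67/14, 39/7, 89/14, 50/7, 111/14, 61/7, 9.5.
v(67/14) ≈ 4.166, v(39/7) ≈ 4.440, v(89/14) ≈ 4.698, v(50/7) ≈ 4.943, v(111/14) ≈ 5.175, v(61/7) ≈ 5.398, v(9.5) ≈ 5.612.
Sum = Δt · [v(67/14) + v(39/7) + v(89/14) + ...].
Sum ≈ 27.055.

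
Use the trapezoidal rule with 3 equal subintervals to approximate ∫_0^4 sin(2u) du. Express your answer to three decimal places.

Δu = (4 − 0)/3 = 4/3.
f(0) ≈ 0.000, f(4/3) ≈ 0.457, f(8/3) ≈ -0.813, f(4) ≈ 0.989.
T_3 = (Δu/2)·[f(u_0) + 2f(u_1) + 2f(u_2) + f(u_3)].
Sum ≈ 0.185.

0.185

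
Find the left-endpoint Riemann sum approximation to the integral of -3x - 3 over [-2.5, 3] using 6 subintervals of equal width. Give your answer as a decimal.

Δx = (3 − (-2.5))/6 = 11/12.
Left endpoints: -2.5, -19/12, -2/3, 0.25, 7/6, 25/12.
f(-2.5) = 4.5, f(-19/12) = 1.75, f(-2/3) = -1, f(0.25) = -3.75, f(7/6) = -6.5, f(25/12) = -9.25.
Sum = Δx · [f(-2.5) + f(-19/12) + f(-2/3) + ...].
Sum = -13.0625.

-13.0625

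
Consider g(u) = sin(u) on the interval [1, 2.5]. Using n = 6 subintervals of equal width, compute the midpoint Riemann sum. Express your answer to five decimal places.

Δu = (2.5 − 1)/6 = 0.25.
Midpoints: 1.125, 1.375, 1.625, 1.875, 2.125, 2.375.
g(1.125) ≈ 0.90227, g(1.375) ≈ 0.98089, g(1.625) ≈ 0.99853, g(1.875) ≈ 0.95409, g(2.125) ≈ 0.85032, g(2.375) ≈ 0.69369.
Sum = Δu · [g(1.125) + g(1.375) + g(1.625) + ...].
Sum ≈ 1.34495.

1.34495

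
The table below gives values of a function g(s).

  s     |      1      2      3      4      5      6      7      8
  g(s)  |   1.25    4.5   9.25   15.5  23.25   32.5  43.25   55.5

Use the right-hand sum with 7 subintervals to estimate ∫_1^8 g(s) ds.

183.75

Δs = 1.
Sum = 1·[4.5 + 9.25 + 15.5 + 23.25 + 32.5 + 43.25 + 55.5] = 183.75.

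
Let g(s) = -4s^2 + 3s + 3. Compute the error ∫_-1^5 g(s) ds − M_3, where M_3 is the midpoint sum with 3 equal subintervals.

-8

Exact integral: ∫_-1^5 g(s) ds = -114.
M_3 = -106.
Error = -114 − (-106) = -8.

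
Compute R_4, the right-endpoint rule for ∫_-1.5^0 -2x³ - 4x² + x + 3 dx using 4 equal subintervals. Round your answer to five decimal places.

2.12695

Δx = (0 − (-1.5))/4 = 0.375.
Right endpoints: -1.125, -0.75, -0.375, 0.
f(-1.125) = -0.33984375, f(-0.75) = 0.84375, f(-0.375) = 2.16796875, f(0) = 3.
Sum = Δx · [f(-1.125) + f(-0.75) + f(-0.375) + f(0)].
Sum ≈ 2.12695.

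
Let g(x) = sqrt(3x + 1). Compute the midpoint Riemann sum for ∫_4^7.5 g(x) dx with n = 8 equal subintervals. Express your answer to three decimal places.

14.900

Δx = (7.5 − 4)/8 = 0.4375.
Midpoints: 4.21875, 4.65625, 5.09375, 5.53125, 5.96875, 6.40625, 6.84375, 7.28125.
g(4.21875) ≈ 3.695, g(4.65625) ≈ 3.869, g(5.09375) ≈ 4.035, g(5.53125) ≈ 4.194, g(5.96875) ≈ 4.348, g(6.40625) ≈ 4.497, g(6.84375) ≈ 4.640, g(7.28125) ≈ 4.780.
Sum = Δx · [g(4.21875) + g(4.65625) + g(5.09375) + ...].
Sum ≈ 14.900.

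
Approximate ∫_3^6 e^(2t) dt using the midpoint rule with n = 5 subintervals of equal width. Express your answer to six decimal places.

76502.214318

Δt = (6 − 3)/5 = 0.6.
Midpoints: 3.3, 3.9, 4.5, 5.1, 5.7.
f(3.3) ≈ 735.095189, f(3.9) ≈ 2440.601978, f(4.5) ≈ 8103.083928, f(5.1) ≈ 26903.186074, f(5.7) ≈ 89321.723361.
Sum = Δt · [f(3.3) + f(3.9) + f(4.5) + f(5.1) + f(5.7)].
Sum ≈ 76502.214318.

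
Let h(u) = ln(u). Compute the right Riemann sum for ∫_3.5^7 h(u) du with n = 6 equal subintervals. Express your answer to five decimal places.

5.93482

Δu = (7 − 3.5)/6 = 7/12.
Right endpoints: 49/12, 14/3, 5.25, 35/6, 77/12, 7.
h(49/12) ≈ 1.40691, h(14/3) ≈ 1.54045, h(5.25) ≈ 1.65823, h(35/6) ≈ 1.76359, h(77/12) ≈ 1.85890, h(7) ≈ 1.94591.
Sum = Δu · [h(49/12) + h(14/3) + h(5.25) + ...].
Sum ≈ 5.93482.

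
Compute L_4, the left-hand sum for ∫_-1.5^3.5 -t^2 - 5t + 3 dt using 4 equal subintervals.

-4.84375

Δt = (3.5 − (-1.5))/4 = 1.25.
Left endpoints: -1.5, -0.25, 1, 2.25.
f(-1.5) = 8.25, f(-0.25) = 4.1875, f(1) = -3, f(2.25) = -13.3125.
Sum = Δt · [f(-1.5) + f(-0.25) + f(1) + f(2.25)].
Sum = -4.84375.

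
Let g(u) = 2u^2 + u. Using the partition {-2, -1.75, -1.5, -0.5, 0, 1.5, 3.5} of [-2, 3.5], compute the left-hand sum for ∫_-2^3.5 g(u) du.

Subinterval widths: 0.25, 0.25, 1, 0.5, 1.5, 2.
Left endpoints: -2, -1.75, -1.5, -0.5, 0, 1.5.
g(-2) = 6, g(-1.75) = 4.375, g(-1.5) = 3, g(-0.5) = 0, g(0) = 0, g(1.5) = 6.
Sum = Σ Δu_i · g(u_i).
Sum = 17.59375.

17.59375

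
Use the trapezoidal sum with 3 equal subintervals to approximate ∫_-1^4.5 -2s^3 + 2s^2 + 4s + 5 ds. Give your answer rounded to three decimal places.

-103.303

Δs = (4.5 − (-1))/3 = 11/6.
f(-1) = 5, f(5/6) = 925/108, f(8/3) = -217/27, f(4.5) = -118.75.
T_3 = (Δs/2)·[f(s_0) + 2f(s_1) + 2f(s_2) + f(s_3)].
Sum ≈ -103.303.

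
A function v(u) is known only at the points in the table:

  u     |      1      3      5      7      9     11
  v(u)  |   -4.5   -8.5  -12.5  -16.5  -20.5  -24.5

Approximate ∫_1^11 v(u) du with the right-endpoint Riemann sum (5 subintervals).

-165

Δu = 2.
Sum = 2·[(-8.5) + (-12.5) + (-16.5) + (-20.5) + (-24.5)] = -165.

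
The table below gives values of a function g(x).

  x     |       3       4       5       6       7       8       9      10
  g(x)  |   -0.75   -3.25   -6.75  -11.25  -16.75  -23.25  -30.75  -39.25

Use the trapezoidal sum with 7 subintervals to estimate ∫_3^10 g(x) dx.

Δx = 1.
T_7 = (1/2)·[(-0.75) + 2·(-3.25) + 2·(-6.75) + 2·(-11.25) + 2·(-16.75) + 2·(-23.25) + 2·(-30.75) + (-39.25)] = -112.

-112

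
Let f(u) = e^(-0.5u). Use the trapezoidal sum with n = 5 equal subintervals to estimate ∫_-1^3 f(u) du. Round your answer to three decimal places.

Δu = (3 − (-1))/5 = 0.8.
f(-1) ≈ 1.649, f(-0.2) ≈ 1.105, f(0.6) ≈ 0.741, f(1.4) ≈ 0.497, f(2.2) ≈ 0.333, f(3) ≈ 0.223.
T_5 = (Δu/2)·[f(u_0) + 2f(u_1) + ... + 2f(u_{4}) + f(u_5)].
Sum ≈ 2.889.

2.889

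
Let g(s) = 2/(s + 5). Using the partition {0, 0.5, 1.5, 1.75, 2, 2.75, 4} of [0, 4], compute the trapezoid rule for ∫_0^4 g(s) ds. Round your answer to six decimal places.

Subinterval widths: 0.5, 1, 0.25, 0.25, 0.75, 1.25.
g(0) = 0.4, g(0.5) = 4/11, g(1.5) = 4/13, g(1.75) = 8/27, g(2) = 2/7, g(2.75) = 8/31, g(4) = 2/9.
On each subinterval the trapezoid contributes (Δs_i/2)·[g(s_{i-1}) + g(s_i)].
Sum ≈ 1.178920.

1.178920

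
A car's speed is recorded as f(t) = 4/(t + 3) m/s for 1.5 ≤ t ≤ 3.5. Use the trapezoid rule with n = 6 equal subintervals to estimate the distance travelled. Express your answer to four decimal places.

Δt = (3.5 − 1.5)/6 = 1/3.
f(1.5) = 8/9, f(11/6) = 24/29, f(13/6) = 24/31, f(2.5) = 8/11, f(17/6) = 24/35, f(19/6) = 24/37, f(3.5) = 8/13.
T_6 = (Δt/2)·[f(t_0) + 2f(t_1) + ... + 2f(t_{5}) + f(t_6)].
Sum ≈ 1.4719.

1.4719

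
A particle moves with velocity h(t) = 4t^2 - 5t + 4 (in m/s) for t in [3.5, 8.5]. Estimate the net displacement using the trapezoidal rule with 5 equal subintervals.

635

Δt = (8.5 − 3.5)/5 = 1.
h(3.5) = 35.5, h(4.5) = 62.5, h(5.5) = 97.5, h(6.5) = 140.5, h(7.5) = 191.5, h(8.5) = 250.5.
T_5 = (Δt/2)·[h(t_0) + 2h(t_1) + ... + 2h(t_{4}) + h(t_5)].
Sum = 635.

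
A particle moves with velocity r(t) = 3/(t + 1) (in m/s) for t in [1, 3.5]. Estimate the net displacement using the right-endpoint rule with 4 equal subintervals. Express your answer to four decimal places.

2.1917

Δt = (3.5 − 1)/4 = 0.625.
Right endpoints: 1.625, 2.25, 2.875, 3.5.
r(1.625) = 8/7, r(2.25) = 12/13, r(2.875) = 24/31, r(3.5) = 2/3.
Sum = Δt · [r(1.625) + r(2.25) + r(2.875) + r(3.5)].
Sum ≈ 2.1917.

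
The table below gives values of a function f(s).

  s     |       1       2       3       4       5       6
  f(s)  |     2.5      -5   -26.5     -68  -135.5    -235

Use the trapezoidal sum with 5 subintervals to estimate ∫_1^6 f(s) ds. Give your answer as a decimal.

-351.25

Δs = 1.
T_5 = (1/2)·[2.5 + 2·(-5) + 2·(-26.5) + 2·(-68) + 2·(-135.5) + (-235)] = -351.25.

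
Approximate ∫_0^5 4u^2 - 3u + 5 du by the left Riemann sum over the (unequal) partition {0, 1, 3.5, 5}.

Subinterval widths: 1, 2.5, 1.5.
Left endpoints: 0, 1, 3.5.
f(0) = 5, f(1) = 6, f(3.5) = 43.5.
Sum = Σ Δu_i · f(u_i).
Sum = 85.25.

85.25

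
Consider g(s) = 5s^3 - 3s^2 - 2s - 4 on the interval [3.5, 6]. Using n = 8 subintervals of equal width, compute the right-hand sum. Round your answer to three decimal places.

1351.664

Δs = (6 − 3.5)/8 = 0.3125.
Right endpoints: 3.8125, 4.125, 4.4375, 4.75, 5.0625, 5.375, 5.6875, 6.
g(3.8125) = 908681/4096, g(4.125) = 147277/512, g(4.4375) = 1494851/4096, g(4.75) = 454.671875, g(5.0625) = 2284421/4096, g(5.375) = 345607/512, g(5.6875) = 3307391/4096, g(6) = 956.
Sum = Δs · [g(3.8125) + g(4.125) + g(4.4375) + ...].
Sum ≈ 1351.664.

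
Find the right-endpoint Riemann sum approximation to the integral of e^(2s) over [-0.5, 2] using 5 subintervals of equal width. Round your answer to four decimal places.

Δs = (2 − (-0.5))/5 = 0.5.
Right endpoints: 0, 0.5, 1, 1.5, 2.
f(0) ≈ 1.0000, f(0.5) ≈ 2.7183, f(1) ≈ 7.3891, f(1.5) ≈ 20.0855, f(2) ≈ 54.5982.
Sum = Δs · [f(0) + f(0.5) + f(1) + f(1.5) + f(2)].
Sum ≈ 42.8955.

42.8955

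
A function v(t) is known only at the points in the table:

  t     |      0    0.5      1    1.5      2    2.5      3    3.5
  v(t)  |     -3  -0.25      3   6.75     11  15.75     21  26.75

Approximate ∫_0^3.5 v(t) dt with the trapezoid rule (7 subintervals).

34.5625

Δt = 0.5.
T_7 = (0.5/2)·[(-3) + 2·(-0.25) + 2·3 + 2·6.75 + 2·11 + 2·15.75 + 2·21 + 26.75] = 34.5625.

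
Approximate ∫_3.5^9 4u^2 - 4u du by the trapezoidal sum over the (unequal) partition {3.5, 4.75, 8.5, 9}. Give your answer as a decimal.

813.875

Subinterval widths: 1.25, 3.75, 0.5.
f(3.5) = 35, f(4.75) = 71.25, f(8.5) = 255, f(9) = 288.
On each subinterval the trapezoid contributes (Δu_i/2)·[f(u_{i-1}) + f(u_i)].
Sum = 813.875.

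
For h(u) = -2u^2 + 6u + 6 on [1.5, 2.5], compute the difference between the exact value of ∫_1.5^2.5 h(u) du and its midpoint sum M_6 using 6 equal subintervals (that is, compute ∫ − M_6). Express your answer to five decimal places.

Exact integral: ∫_1.5^2.5 h(u) du ≈ 9.8333333.
M_6 ≈ 9.8379630.
Error ≈ 9.8333333 − 9.8379630 ≈ -0.00463.

-0.00463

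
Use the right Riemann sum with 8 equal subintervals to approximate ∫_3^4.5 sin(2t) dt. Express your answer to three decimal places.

0.989

Δt = (4.5 − 3)/8 = 0.1875.
Right endpoints: 3.1875, 3.375, 3.5625, 3.75, 3.9375, 4.125, 4.3125, 4.5.
f(3.1875) ≈ 0.092, f(3.375) ≈ 0.450, f(3.5625) ≈ 0.746, f(3.75) ≈ 0.938, f(3.9375) ≈ 1.000, f(4.125) ≈ 0.923, f(4.3125) ≈ 0.717, f(4.5) ≈ 0.412.
Sum = Δt · [f(3.1875) + f(3.375) + f(3.5625) + ...].
Sum ≈ 0.989.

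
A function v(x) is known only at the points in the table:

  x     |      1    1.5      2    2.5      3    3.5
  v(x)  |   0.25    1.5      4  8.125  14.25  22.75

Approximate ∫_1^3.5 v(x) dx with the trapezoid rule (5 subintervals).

19.6875

Δx = 0.5.
T_5 = (0.5/2)·[0.25 + 2·1.5 + 2·4 + 2·8.125 + 2·14.25 + 22.75] = 19.6875.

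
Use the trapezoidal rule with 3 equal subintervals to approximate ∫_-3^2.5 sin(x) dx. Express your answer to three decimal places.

Δx = (2.5 − (-3))/3 = 11/6.
f(-3) ≈ -0.141, f(-7/6) ≈ -0.919, f(2/3) ≈ 0.618, f(2.5) ≈ 0.598.
T_3 = (Δx/2)·[f(x_0) + 2f(x_1) + 2f(x_2) + f(x_3)].
Sum ≈ -0.133.

-0.133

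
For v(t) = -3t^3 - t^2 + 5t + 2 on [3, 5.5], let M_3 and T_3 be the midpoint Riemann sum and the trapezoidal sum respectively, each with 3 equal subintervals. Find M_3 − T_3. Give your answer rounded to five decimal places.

17.03559

M_3 ≈ -608.2016782.
T_3 ≈ -625.2372685.
M_3 − T_3 ≈ 17.03559.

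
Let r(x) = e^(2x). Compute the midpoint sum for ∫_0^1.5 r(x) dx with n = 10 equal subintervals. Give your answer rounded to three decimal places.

9.507

Δx = (1.5 − 0)/10 = 0.15.
Midpoints: 0.075, 0.225, 0.375, 0.525, 0.675, 0.825, 0.975, 1.125, 1.275, 1.425.
r(0.075) ≈ 1.162, r(0.225) ≈ 1.568, r(0.375) ≈ 2.117, r(0.525) ≈ 2.858, r(0.675) ≈ 3.857, r(0.825) ≈ 5.207, r(0.975) ≈ 7.029, r(1.125) ≈ 9.488, r(1.275) ≈ 12.807, r(1.425) ≈ 17.288.
Sum = Δx · [r(0.075) + r(0.225) + r(0.375) + ...].
Sum ≈ 9.507.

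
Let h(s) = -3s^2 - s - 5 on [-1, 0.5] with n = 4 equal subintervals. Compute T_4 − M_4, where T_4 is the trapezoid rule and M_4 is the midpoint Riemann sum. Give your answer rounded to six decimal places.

-0.158203

T_4 = -8.35546875.
M_4 ≈ -8.19726562.
T_4 − M_4 ≈ -0.158203.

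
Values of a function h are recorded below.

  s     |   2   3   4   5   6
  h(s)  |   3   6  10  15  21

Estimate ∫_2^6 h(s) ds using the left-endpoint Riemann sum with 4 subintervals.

34

Δs = 1.
Sum = 1·[3 + 6 + 10 + 15] = 34.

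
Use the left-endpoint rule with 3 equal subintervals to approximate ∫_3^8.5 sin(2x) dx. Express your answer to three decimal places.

Δx = (8.5 − 3)/3 = 11/6.
Left endpoints: 3, 29/6, 20/3.
f(3) ≈ -0.279, f(29/6) ≈ -0.240, f(20/3) ≈ 0.694.
Sum = Δx · [f(3) + f(29/6) + f(20/3)].
Sum ≈ 0.321.

0.321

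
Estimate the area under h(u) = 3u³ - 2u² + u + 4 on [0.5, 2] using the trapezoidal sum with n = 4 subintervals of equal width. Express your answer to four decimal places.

14.9033

Δu = (2 − 0.5)/4 = 0.375.
h(0.5) = 4.375, h(0.875) = 2741/512, h(1.25) = 7.984375, h(1.625) = 6767/512, h(2) = 22.
T_4 = (Δu/2)·[h(u_0) + 2h(u_1) + 2h(u_2) + 2h(u_3) + h(u_4)].
Sum ≈ 14.9033.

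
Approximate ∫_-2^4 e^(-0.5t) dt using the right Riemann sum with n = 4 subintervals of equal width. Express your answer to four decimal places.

Δt = (4 − (-2))/4 = 1.5.
Right endpoints: -0.5, 1, 2.5, 4.
f(-0.5) ≈ 1.2840, f(1) ≈ 0.6065, f(2.5) ≈ 0.2865, f(4) ≈ 0.1353.
Sum = Δt · [f(-0.5) + f(1) + f(2.5) + f(4)].
Sum ≈ 3.4686.

3.4686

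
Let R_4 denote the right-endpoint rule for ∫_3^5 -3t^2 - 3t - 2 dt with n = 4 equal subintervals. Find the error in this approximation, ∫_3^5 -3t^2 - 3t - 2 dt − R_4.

Exact integral: ∫_3^5 f(t) dt = -126.
R_4 = -139.75.
Error = -126 − (-139.75) = 13.75.

13.75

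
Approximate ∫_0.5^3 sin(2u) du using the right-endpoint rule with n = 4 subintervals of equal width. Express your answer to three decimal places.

Δu = (3 − 0.5)/4 = 0.625.
Right endpoints: 1.125, 1.75, 2.375, 3.
f(1.125) ≈ 0.778, f(1.75) ≈ -0.351, f(2.375) ≈ -0.999, f(3) ≈ -0.279.
Sum = Δu · [f(1.125) + f(1.75) + f(2.375) + f(3)].
Sum ≈ -0.532.

-0.532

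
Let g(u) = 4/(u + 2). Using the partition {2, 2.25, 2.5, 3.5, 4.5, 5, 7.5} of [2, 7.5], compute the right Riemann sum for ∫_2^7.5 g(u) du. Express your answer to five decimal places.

3.13852

Subinterval widths: 0.25, 0.25, 1, 1, 0.5, 2.5.
Right endpoints: 2.25, 2.5, 3.5, 4.5, 5, 7.5.
g(2.25) = 16/17, g(2.5) = 8/9, g(3.5) = 8/11, g(4.5) = 8/13, g(5) = 4/7, g(7.5) = 8/19.
Sum = Σ Δu_i · g(u_i).
Sum ≈ 3.13852.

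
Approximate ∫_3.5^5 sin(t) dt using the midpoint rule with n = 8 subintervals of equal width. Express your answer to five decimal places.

-1.22191

Δt = (5 − 3.5)/8 = 0.1875.
Midpoints: 3.59375, 3.78125, 3.96875, 4.15625, 4.34375, 4.53125, 4.71875, 4.90625.
f(3.59375) ≈ -0.43691, f(3.78125) ≈ -0.59692, f(3.96875) ≈ -0.73601, f(4.15625) ≈ -0.84930, f(4.34375) ≈ -0.93282, f(4.53125) ≈ -0.98364, f(4.71875) ≈ -0.99998, f(4.90625) ≈ -0.98127.
Sum = Δt · [f(3.59375) + f(3.78125) + f(3.96875) + ...].
Sum ≈ -1.22191.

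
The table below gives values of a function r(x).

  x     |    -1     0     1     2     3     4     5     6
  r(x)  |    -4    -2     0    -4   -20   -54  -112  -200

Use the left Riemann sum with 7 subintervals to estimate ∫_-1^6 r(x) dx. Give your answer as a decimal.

Δx = 1.
Sum = 1·[(-4) + (-2) + 0 + (-4) + (-20) + (-54) + (-112)] = -196.

-196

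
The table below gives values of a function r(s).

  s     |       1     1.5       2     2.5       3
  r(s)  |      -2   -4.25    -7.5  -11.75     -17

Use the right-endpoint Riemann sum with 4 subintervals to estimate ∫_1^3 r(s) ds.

Δs = 0.5.
Sum = 0.5·[(-4.25) + (-7.5) + (-11.75) + (-17)] = -20.25.

-20.25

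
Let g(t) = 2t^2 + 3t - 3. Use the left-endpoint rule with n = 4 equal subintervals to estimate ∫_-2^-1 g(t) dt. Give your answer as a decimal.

Δt = (-1 − (-2))/4 = 0.25.
Left endpoints: -2, -1.75, -1.5, -1.25.
g(-2) = -1, g(-1.75) = -2.125, g(-1.5) = -3, g(-1.25) = -3.625.
Sum = Δt · [g(-2) + g(-1.75) + g(-1.5) + g(-1.25)].
Sum = -2.4375.

-2.4375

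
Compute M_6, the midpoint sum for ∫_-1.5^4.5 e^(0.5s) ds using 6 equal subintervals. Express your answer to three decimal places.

17.844

Δs = (4.5 − (-1.5))/6 = 1.
Midpoints: -1, 0, 1, 2, 3, 4.
f(-1) ≈ 0.607, f(0) ≈ 1.000, f(1) ≈ 1.649, f(2) ≈ 2.718, f(3) ≈ 4.482, f(4) ≈ 7.389.
Sum = Δs · [f(-1) + f(0) + f(1) + ...].
Sum ≈ 17.844.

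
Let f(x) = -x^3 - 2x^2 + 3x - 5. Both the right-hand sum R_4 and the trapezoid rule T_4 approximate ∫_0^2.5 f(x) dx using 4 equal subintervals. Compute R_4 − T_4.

-6.4453125

R_4 ≈ -30.6884766.
T_4 ≈ -24.2431641.
R_4 − T_4 = -6.4453125.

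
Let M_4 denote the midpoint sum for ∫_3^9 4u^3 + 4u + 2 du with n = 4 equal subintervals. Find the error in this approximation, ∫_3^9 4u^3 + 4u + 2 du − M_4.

81

Exact integral: ∫_3^9 f(u) du = 6636.
M_4 = 6555.
Error = 6636 − 6555 = 81.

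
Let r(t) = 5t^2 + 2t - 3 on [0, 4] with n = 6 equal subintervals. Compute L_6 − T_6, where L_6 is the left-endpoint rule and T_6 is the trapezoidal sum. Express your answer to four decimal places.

-29.3333

L_6 ≈ 82.814815.
T_6 ≈ 112.148148.
L_6 − T_6 ≈ -29.3333.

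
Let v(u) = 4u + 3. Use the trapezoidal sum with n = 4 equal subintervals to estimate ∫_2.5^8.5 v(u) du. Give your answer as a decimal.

150

Δu = (8.5 − 2.5)/4 = 1.5.
v(2.5) = 13, v(4) = 19, v(5.5) = 25, v(7) = 31, v(8.5) = 37.
T_4 = (Δu/2)·[v(u_0) + 2v(u_1) + 2v(u_2) + 2v(u_3) + v(u_4)].
Sum = 150.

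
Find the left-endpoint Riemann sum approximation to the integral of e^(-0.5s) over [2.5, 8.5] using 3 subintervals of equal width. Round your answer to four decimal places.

0.8614

Δs = (8.5 − 2.5)/3 = 2.
Left endpoints: 2.5, 4.5, 6.5.
f(2.5) ≈ 0.2865, f(4.5) ≈ 0.1054, f(6.5) ≈ 0.0388.
Sum = Δs · [f(2.5) + f(4.5) + f(6.5)].
Sum ≈ 0.8614.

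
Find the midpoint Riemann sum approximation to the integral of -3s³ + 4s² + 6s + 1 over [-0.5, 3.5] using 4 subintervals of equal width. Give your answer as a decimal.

-12

Δs = (3.5 − (-0.5))/4 = 1.
Midpoints: 0, 1, 2, 3.
f(0) = 1, f(1) = 8, f(2) = 5, f(3) = -26.
Sum = Δs · [f(0) + f(1) + f(2) + f(3)].
Sum = -12.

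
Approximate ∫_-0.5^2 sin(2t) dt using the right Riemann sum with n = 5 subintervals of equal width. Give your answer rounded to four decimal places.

0.5675

Δt = (2 − (-0.5))/5 = 0.5.
Right endpoints: 0, 0.5, 1, 1.5, 2.
f(0) ≈ 0.0000, f(0.5) ≈ 0.8415, f(1) ≈ 0.9093, f(1.5) ≈ 0.1411, f(2) ≈ -0.7568.
Sum = Δt · [f(0) + f(0.5) + f(1) + f(1.5) + f(2)].
Sum ≈ 0.5675.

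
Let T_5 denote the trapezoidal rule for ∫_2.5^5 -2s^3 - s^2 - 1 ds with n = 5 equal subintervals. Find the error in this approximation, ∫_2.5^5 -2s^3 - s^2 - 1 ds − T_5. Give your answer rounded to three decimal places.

Exact integral: ∫_2.5^5 f(s) ds ≈ -331.92708.
T_5 = -334.375.
Error ≈ -331.92708 − (-334.375) ≈ 2.448.

2.448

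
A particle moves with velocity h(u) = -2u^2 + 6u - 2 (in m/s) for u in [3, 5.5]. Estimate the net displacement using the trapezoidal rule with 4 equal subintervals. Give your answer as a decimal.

Δu = (5.5 − 3)/4 = 0.625.
h(3) = -2, h(3.625) = -6.53125, h(4.25) = -12.625, h(4.875) = -20.28125, h(5.5) = -29.5.
T_4 = (Δu/2)·[h(u_0) + 2h(u_1) + 2h(u_2) + 2h(u_3) + h(u_4)].
Sum = -34.4921875.

-34.4921875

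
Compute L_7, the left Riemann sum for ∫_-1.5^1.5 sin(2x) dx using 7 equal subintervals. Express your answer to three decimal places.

-0.060

Δx = (1.5 − (-1.5))/7 = 3/7.
Left endpoints: -1.5, -15/14, -9/14, -3/14, 3/14, 9/14, 15/14.
f(-1.5) ≈ -0.141, f(-15/14) ≈ -0.841, f(-9/14) ≈ -0.960, f(-3/14) ≈ -0.416, f(3/14) ≈ 0.416, f(9/14) ≈ 0.960, f(15/14) ≈ 0.841.
Sum = Δx · [f(-1.5) + f(-15/14) + f(-9/14) + ...].
Sum ≈ -0.060.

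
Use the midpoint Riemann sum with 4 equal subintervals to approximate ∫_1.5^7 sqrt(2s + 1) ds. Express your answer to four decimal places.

Δs = (7 − 1.5)/4 = 1.375.
Midpoints: 2.1875, 3.5625, 4.9375, 6.3125.
f(2.1875) ≈ 2.3184, f(3.5625) ≈ 2.8504, f(4.9375) ≈ 3.2977, f(6.3125) ≈ 3.6912.
Sum = Δs · [f(2.1875) + f(3.5625) + f(4.9375) + f(6.3125)].
Sum ≈ 16.7169.

16.7169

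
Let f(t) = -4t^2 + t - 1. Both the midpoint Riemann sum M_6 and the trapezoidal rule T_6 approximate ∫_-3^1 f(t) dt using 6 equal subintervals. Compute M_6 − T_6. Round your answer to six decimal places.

M_6 ≈ -44.74074074.
T_6 ≈ -46.51851852.
M_6 − T_6 ≈ 1.777778.

1.777778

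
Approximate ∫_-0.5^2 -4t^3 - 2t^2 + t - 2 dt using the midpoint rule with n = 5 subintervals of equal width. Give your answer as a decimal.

-23.90625

Δt = (2 − (-0.5))/5 = 0.5.
Midpoints: -0.25, 0.25, 0.75, 1.25, 1.75.
f(-0.25) = -2.3125, f(0.25) = -1.9375, f(0.75) = -4.0625, f(1.25) = -11.6875, f(1.75) = -27.8125.
Sum = Δt · [f(-0.25) + f(0.25) + f(0.75) + f(1.25) + f(1.75)].
Sum = -23.90625.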